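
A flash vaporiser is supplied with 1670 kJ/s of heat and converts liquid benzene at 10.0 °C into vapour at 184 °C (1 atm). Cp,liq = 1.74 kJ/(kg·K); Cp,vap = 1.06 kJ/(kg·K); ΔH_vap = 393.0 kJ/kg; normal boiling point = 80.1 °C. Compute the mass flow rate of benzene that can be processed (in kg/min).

ṁ = 160 kg/min

Δh = 1.74×(80.1−10.0) + 393.0 + 1.06×(184−80.1) = 625.11 kJ/kg
Q = 1670 kJ/s = 1670 kJ/s = 100200 kJ/min
ṁ = Q/Δh = 100200 / 625.11 = 160.29 kg/min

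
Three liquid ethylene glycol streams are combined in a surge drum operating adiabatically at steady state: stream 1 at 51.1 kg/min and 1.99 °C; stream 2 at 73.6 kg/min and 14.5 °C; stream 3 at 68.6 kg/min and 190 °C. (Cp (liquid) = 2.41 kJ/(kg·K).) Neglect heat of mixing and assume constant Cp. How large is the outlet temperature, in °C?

No heat crosses the boundary, so H_out = H_in.
Σ ṁᵢCp,ᵢTᵢ = 51.1×2.41×1.99 + 73.6×2.41×14.5 + 68.6×2.41×190 = 34229
Σ ṁᵢCp,ᵢ = 51.1×2.41 + 73.6×2.41 + 68.6×2.41 = 465.85
T_out = 34229 / 465.85 = 73.476 °C

T_out = 73.5 °C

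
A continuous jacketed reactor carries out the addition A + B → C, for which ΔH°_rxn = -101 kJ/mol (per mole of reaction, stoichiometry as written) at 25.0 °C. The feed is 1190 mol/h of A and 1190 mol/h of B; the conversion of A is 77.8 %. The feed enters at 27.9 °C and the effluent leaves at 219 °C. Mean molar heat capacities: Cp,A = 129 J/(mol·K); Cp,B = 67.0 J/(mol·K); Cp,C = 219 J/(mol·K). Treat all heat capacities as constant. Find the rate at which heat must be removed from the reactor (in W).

Q_out = 12400 W

Extent of reaction ξ = 0.778 × 1190 = 925.82 mol/h
Reaction term: ξ·ΔH°_rxn = 925.82 × -101 = -93508 kJ/h
Sensible, feed 27.9→25 °C: -676.4 kJ/h
Outlet flows (mol/h): A 264.18, B 264.18, C 925.82
Sensible, products 25→219 °C: 49380 kJ/h
Q = ΔH = -44805 kJ/h = -12.446 kW
Heat removed = 12446 W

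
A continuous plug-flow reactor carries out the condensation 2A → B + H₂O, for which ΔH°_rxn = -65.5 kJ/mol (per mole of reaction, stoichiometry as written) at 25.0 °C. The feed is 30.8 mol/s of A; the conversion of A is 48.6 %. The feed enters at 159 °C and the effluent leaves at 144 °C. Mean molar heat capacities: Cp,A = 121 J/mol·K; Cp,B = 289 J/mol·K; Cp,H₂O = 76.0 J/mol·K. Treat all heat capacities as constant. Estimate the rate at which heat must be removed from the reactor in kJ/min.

Q_out = 26200 kJ/min

Extent of reaction ξ = 0.486 × 30.8 / 2 = 7.4844 mol/s
Reaction term: ξ·ΔH°_rxn = 7.4844 × -65.5 = -490.23 kJ/s
Sensible, feed 159→25 °C: -499.39 kJ/s
Outlet flows (mol/s): A 15.831, B 7.4844, H₂O 7.4844
Sensible, products 25→144 °C: 553.04 kJ/s
Q = ΔH = -436.58 kJ/s = -436.58 kW
Heat removed = 26195 kJ/min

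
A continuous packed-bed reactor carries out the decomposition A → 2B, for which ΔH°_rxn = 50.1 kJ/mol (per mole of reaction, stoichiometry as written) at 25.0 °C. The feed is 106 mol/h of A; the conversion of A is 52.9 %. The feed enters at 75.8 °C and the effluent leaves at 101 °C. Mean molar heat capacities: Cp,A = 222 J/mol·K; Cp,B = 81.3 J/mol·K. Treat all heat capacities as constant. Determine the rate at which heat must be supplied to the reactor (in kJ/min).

Extent of reaction ξ = 0.529 × 106 = 56.074 mol/h
Reaction term: ξ·ΔH°_rxn = 56.074 × 50.1 = 2809.3 kJ/h
Sensible, feed 75.8→25 °C: -1195.4 kJ/h
Outlet flows (mol/h): A 49.926, B 112.15
Sensible, products 25→101 °C: 1535.3 kJ/h
Q = ΔH = 3149.2 kJ/h = 0.87477 kW
Heat supplied = 52.486 kJ/min

Q_in = 52.5 kJ/min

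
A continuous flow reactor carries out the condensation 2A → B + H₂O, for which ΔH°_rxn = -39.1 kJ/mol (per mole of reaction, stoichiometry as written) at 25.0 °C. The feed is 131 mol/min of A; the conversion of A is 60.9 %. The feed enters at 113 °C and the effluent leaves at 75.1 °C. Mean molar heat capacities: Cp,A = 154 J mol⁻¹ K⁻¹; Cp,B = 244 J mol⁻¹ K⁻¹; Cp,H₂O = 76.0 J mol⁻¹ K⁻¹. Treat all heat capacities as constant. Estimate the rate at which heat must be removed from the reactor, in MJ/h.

Q_out = 138 MJ/h

Extent of reaction ξ = 0.609 × 131 / 2 = 39.889 mol/min
Reaction term: ξ·ΔH°_rxn = 39.889 × -39.1 = -1559.7 kJ/min
Sensible, feed 113→25 °C: -1775.3 kJ/min
Outlet flows (mol/min): A 51.221, B 39.889, H₂O 39.889
Sensible, products 25→75.1 °C: 1034.7 kJ/min
Q = ΔH = -2300.3 kJ/min = -38.338 kW
Heat removed = 138.02 MJ/h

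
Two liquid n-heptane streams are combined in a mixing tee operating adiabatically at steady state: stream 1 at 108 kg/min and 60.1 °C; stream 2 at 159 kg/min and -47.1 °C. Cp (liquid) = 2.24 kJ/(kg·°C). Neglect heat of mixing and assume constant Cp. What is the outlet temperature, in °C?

T_out = -3.74 °C

Adiabatic, steady state ⇒ Σ ṁᵢCp,ᵢ(T_out − Tᵢ) = 0
T_out = Σ ṁᵢCp,ᵢTᵢ / Σ ṁᵢCp,ᵢ
      = -2235.7 / 598.08 = -3.7382 °C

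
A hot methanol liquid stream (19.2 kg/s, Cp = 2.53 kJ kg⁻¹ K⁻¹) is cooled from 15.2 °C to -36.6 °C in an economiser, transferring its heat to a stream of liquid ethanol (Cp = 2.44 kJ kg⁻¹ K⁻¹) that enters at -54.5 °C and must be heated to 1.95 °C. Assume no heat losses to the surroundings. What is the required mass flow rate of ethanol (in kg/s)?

ṁ_c = 18.3 kg/s

Heat released by hot stream: Q = 19.2 × 2.53 × (15.2 − -36.6) = 2516.2 kJ/s
Energy balance on cold side (adiabatic exchanger): Q = ṁ_c·Cp_c·(T_c,out − T_c,in)
ṁ_c = 2516.2 / [2.44 × (1.95 − -54.5)] = 18.268 kg/s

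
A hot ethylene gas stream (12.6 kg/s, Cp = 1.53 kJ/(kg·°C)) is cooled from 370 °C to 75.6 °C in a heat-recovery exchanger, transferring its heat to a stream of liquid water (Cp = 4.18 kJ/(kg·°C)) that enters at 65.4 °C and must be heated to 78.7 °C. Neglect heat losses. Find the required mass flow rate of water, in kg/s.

Heat released by hot stream: Q = 12.6 × 1.53 × (370 − 75.6) = 5675.4 kJ/s
Energy balance on cold side (adiabatic exchanger): Q = ṁ_c·Cp_c·(T_c,out − T_c,in)
ṁ_c = 5675.4 / [4.18 × (78.7 − 65.4)] = 102.09 kg/s

ṁ_c = 102 kg/s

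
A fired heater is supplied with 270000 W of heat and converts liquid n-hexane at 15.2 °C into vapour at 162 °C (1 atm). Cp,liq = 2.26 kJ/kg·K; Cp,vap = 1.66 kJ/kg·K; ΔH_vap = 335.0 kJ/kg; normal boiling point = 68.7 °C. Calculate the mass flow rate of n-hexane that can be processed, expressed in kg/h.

Δh = 2.26×(68.7−15.2) + 335.0 + 1.66×(162−68.7) = 610.79 kJ/kg
Q = 270000 W = 270 kJ/s = 972000 kJ/h
ṁ = Q/Δh = 972000 / 610.79 = 1591.4 kg/h

ṁ = 1590 kg/h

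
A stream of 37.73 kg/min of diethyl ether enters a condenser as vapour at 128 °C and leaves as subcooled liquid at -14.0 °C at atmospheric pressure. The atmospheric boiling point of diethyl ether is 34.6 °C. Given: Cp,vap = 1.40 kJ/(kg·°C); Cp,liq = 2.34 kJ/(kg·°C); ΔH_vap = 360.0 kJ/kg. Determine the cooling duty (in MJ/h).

vapour 128→34.6 °C: -130.76 kJ/kg
condensation at 34.6 °C: -360 kJ/kg
liquid 34.6→-14.0 °C: -113.72 kJ/kg
Δh = -130.76 + -360 + -113.72 = -604.48 kJ/kg
Q = ṁ·Δh = 37.73 kg/min × -604.48 kJ/kg = -22807 kJ/min
|Q| = 380.12 kW = 1368.4 MJ/h

Q_c = 1370 MJ/h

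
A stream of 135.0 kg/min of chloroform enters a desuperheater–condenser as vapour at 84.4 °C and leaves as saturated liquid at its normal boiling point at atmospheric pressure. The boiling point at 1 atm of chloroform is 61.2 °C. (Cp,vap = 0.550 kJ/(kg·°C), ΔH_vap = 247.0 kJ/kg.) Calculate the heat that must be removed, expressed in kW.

Q_c = 584 kW

vapour 84.4→61.2 °C: -12.76 kJ/kg
condensation at 61.2 °C: -247 kJ/kg
Δh = -12.76 + -247 = -259.76 kJ/kg
Q = ṁ·Δh = 135.0 kg/min × -259.76 kJ/kg = -35068 kJ/min
|Q| = 584.46 kW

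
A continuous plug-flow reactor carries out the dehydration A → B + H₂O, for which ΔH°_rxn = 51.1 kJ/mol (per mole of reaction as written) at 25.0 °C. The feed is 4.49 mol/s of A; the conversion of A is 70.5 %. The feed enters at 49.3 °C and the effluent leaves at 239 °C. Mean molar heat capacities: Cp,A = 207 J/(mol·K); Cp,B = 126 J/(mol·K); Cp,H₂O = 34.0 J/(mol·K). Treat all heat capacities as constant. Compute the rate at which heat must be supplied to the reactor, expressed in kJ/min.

Q_in = 18400 kJ/min

Extent of reaction ξ = 0.705 × 4.49 = 3.1654 mol/s
Reaction term: ξ·ΔH°_rxn = 3.1654 × 51.1 = 161.75 kJ/s
Sensible, feed 49.3→25 °C: -22.585 kJ/s
Outlet flows (mol/s): A 1.3246, B 3.1654, H₂O 3.1654
Sensible, products 25→239 °C: 167.06 kJ/s
Q = ΔH = 306.23 kJ/s = 306.23 kW
Heat supplied = 18374 kJ/min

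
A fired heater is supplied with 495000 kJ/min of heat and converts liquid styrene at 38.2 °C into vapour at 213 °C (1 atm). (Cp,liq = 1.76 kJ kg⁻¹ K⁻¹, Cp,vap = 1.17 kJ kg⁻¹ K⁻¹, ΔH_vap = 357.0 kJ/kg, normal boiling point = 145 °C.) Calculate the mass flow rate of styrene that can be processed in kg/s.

Δh = 1.76×(145−38.2) + 357.0 + 1.17×(213−145) = 624.53 kJ/kg
Q = 495000 kJ/min = 8250 kJ/s = 8250 kJ/s
ṁ = Q/Δh = 8250 / 624.53 = 13.21 kg/s

ṁ = 13.2 kg/s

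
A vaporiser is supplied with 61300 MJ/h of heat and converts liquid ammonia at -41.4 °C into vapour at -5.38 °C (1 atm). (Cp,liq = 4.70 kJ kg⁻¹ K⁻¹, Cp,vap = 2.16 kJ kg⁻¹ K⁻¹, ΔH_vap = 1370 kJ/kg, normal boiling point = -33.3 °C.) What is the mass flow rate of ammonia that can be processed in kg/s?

Δh = 4.70×(-33.3−-41.4) + 1370 + 2.16×(-5.38−-33.3) = 1468.4 kJ/kg
Q = 61300 MJ/h = 17028 kJ/s = 17028 kJ/s
ṁ = Q/Δh = 17028 / 1468.4 = 11.596 kg/s

ṁ = 11.6 kg/s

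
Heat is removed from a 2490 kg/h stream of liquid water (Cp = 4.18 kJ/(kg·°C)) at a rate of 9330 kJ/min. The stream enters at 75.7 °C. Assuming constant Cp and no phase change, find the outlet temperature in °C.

T_out = 21.9 °C

Q = 9330 kJ/min = 559800 kJ/h
ΔT = Q/(ṁ·Cp) = 559800/(2490×4.18) = 53.785 K
T_out = 75.7 − 53.785 = 21.915 °C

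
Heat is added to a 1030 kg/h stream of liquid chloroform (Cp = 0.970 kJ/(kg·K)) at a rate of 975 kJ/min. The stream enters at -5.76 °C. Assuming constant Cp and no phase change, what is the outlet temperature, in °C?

Q = 975 kJ/min = 58500 kJ/h
ΔT = Q/(ṁ·Cp) = 58500/(1030×0.970) = 58.553 K
T_out = -5.76 + 58.553 = 52.793 °C

T_out = 52.8 °C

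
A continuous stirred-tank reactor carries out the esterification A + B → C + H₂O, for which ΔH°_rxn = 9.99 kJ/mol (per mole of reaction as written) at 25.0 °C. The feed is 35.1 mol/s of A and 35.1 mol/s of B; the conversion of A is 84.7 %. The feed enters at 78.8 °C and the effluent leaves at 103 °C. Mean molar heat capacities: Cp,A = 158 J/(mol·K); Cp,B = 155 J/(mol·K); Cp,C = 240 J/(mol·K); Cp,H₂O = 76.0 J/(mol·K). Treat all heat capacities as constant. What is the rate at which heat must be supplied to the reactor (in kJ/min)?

Q_in = 34200 kJ/min

Extent of reaction ξ = 0.847 × 35.1 = 29.73 mol/s
Reaction term: ξ·ΔH°_rxn = 29.73 × 9.99 = 297 kJ/s
Sensible, feed 78.8→25 °C: -591.06 kJ/s
Outlet flows (mol/s): A 5.3703, B 5.3703, C 29.73, H₂O 29.73
Sensible, products 25→103 °C: 863.89 kJ/s
Q = ΔH = 569.82 kJ/s = 569.82 kW
Heat supplied = 34189 kJ/min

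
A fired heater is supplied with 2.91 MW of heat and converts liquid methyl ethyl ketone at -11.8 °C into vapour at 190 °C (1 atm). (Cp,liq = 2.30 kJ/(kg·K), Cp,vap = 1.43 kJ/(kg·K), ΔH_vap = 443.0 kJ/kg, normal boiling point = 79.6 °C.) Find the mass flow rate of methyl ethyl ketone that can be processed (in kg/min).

Δh = 2.30×(79.6−-11.8) + 443.0 + 1.43×(190−79.6) = 811.09 kJ/kg
Q = 2.91 MW = 2910 kJ/s = 174600 kJ/min
ṁ = Q/Δh = 174600 / 811.09 = 215.27 kg/min

ṁ = 215 kg/min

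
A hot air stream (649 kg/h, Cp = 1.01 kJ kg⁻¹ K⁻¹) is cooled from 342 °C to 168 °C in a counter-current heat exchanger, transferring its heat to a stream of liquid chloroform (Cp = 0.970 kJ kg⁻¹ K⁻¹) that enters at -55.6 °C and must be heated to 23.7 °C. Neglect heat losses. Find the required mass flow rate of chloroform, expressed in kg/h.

ṁ_c = 1480 kg/h

Heat released by hot stream: Q = 649 × 1.01 × (342 − 168) = 114060 kJ/h
Energy balance on cold side (adiabatic exchanger): Q = ṁ_c·Cp_c·(T_c,out − T_c,in)
ṁ_c = 114060 / [0.970 × (23.7 − -55.6)] = 1482.8 kg/h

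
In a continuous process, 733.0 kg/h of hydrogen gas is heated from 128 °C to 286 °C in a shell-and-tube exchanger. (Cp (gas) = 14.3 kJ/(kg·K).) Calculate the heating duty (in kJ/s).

Q = 460 kJ/s

Q = ṁ·Cp·ΔT = 733.0 × 14.3 × (286 − 128) = 1.6561e+06 kJ/h
Converting: 1.6561e+06 / 3600 s = 460.04 kW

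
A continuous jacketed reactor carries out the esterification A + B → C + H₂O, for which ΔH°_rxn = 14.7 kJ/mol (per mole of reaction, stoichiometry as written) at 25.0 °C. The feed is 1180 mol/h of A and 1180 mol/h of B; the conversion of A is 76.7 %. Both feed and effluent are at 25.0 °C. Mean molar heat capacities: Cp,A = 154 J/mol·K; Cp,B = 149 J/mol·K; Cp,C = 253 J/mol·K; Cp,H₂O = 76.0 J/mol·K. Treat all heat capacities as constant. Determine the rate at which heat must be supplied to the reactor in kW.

Q_in = 3.70 kW

Extent of reaction ξ = 0.767 × 1180 = 905.06 mol/h
Reaction term: ξ·ΔH°_rxn = 905.06 × 14.7 = 13304 kJ/h
Q = ΔH = 13304 kJ/h = 3.6957 kW
Heat supplied = 3.6957 kW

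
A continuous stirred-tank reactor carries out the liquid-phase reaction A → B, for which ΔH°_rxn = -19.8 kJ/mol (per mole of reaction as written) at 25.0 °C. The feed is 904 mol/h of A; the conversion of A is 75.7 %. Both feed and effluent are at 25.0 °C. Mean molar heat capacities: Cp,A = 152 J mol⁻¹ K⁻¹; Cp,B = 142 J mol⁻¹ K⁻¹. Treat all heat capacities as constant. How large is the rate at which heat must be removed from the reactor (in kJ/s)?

Extent of reaction ξ = 0.757 × 904 = 684.33 mol/h
Reaction term: ξ·ΔH°_rxn = 684.33 × -19.8 = -13550 kJ/h
Q = ΔH = -13550 kJ/h = -3.7638 kW
Heat removed = 3.7638 kJ/s

Q_out = 3.76 kJ/s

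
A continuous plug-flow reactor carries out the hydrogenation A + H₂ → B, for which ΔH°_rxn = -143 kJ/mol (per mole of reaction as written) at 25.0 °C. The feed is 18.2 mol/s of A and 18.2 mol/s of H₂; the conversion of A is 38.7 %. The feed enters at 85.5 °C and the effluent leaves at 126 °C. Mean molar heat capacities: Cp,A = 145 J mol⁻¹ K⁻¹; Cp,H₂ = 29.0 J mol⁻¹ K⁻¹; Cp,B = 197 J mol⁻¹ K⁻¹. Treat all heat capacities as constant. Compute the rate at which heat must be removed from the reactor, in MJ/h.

Q_out = 3110 MJ/h

Extent of reaction ξ = 0.387 × 18.2 = 7.0434 mol/s
Reaction term: ξ·ΔH°_rxn = 7.0434 × -143 = -1007.2 kJ/s
Sensible, feed 85.5→25 °C: -191.59 kJ/s
Outlet flows (mol/s): A 11.157, H₂ 11.157, B 7.0434
Sensible, products 25→126 °C: 336.21 kJ/s
Q = ΔH = -862.59 kJ/s = -862.59 kW
Heat removed = 3105.3 MJ/h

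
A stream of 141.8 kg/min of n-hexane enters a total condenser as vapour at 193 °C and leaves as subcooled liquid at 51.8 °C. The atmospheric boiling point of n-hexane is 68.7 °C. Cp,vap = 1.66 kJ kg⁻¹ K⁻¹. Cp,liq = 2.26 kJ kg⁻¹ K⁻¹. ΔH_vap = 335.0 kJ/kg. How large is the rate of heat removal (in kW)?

Q_c = 1370 kW

vapour 193→68.7 °C: -206.34 kJ/kg
condensation at 68.7 °C: -335 kJ/kg
liquid 68.7→51.8 °C: -38.194 kJ/kg
Δh = -206.34 + -335 + -38.194 = -579.53 kJ/kg
Q = ṁ·Δh = 141.8 kg/min × -579.53 kJ/kg = -82178 kJ/min
|Q| = 1369.6 kW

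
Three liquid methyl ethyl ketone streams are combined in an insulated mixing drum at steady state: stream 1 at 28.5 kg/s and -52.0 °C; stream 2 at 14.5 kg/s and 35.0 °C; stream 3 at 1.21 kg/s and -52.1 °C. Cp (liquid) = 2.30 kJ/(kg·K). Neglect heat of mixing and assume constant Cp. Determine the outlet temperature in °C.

T_out = -23.5 °C

Energy balance with Q = 0: Σ ṁᵢCp,ᵢ(T_out − Tᵢ) = 0
T_out = Σ ṁᵢCp,ᵢTᵢ / Σ ṁᵢCp,ᵢ
      = -2386.3 / 101.68 = -23.468 °C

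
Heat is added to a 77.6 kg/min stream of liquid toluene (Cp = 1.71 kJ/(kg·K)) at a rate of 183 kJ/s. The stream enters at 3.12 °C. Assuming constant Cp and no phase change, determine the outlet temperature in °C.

T_out = 85.9 °C

Q = 183 kJ/s = 10980 kJ/min
ΔT = Q/(ṁ·Cp) = 10980/(77.6×1.71) = 82.746 K
T_out = 3.12 + 82.746 = 85.866 °C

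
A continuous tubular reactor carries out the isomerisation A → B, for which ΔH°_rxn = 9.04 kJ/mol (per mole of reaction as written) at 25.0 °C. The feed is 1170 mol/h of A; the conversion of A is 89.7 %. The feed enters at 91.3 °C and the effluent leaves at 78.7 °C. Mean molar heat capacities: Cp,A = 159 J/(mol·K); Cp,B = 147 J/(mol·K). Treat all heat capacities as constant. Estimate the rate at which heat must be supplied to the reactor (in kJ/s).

Q_in = 1.80 kJ/s

Extent of reaction ξ = 0.897 × 1170 = 1049.5 mol/h
Reaction term: ξ·ΔH°_rxn = 1049.5 × 9.04 = 9487.4 kJ/h
Sensible, feed 91.3→25 °C: -12334 kJ/h
Outlet flows (mol/h): A 120.51, B 1049.5
Sensible, products 25→78.7 °C: 9313.5 kJ/h
Q = ΔH = 6467.1 kJ/h = 1.7964 kW
Heat supplied = 1.7964 kJ/s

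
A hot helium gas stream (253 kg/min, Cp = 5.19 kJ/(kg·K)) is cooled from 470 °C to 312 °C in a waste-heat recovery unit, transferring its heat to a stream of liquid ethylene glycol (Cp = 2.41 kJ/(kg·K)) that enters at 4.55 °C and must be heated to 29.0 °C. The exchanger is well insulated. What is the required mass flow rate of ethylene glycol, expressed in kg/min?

Heat released by hot stream: Q = 253 × 5.19 × (470 − 312) = 207470 kJ/min
Energy balance on cold side (adiabatic exchanger): Q = ṁ_c·Cp_c·(T_c,out − T_c,in)
ṁ_c = 207470 / [2.41 × (29.0 − 4.55)] = 3520.9 kg/min

ṁ_c = 3520 kg/min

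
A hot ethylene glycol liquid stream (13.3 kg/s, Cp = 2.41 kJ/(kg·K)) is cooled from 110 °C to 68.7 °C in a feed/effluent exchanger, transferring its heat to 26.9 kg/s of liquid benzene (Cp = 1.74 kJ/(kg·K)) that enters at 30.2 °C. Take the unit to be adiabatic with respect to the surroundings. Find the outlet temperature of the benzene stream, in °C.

T_c,out = 58.5 °C

Heat released by hot stream: Q = 13.3 × 2.41 × (110 − 68.7) = 1323.8 kJ/s
Energy balance on cold side (adiabatic exchanger): Q = ṁ_c·Cp_c·(T_c,out − T_c,in)
T_c,out = 30.2 + 1323.8/(26.9 × 1.74) = 58.482 °C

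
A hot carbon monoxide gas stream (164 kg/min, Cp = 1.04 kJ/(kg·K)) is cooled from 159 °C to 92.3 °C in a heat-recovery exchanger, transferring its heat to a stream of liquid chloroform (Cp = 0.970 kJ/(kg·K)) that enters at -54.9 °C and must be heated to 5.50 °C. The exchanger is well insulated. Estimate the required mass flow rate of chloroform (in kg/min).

ṁ_c = 194 kg/min

Heat released by hot stream: Q = 164 × 1.04 × (159 − 92.3) = 11376 kJ/min
Energy balance on cold side (adiabatic exchanger): Q = ṁ_c·Cp_c·(T_c,out − T_c,in)
ṁ_c = 11376 / [0.970 × (5.50 − -54.9)] = 194.18 kg/min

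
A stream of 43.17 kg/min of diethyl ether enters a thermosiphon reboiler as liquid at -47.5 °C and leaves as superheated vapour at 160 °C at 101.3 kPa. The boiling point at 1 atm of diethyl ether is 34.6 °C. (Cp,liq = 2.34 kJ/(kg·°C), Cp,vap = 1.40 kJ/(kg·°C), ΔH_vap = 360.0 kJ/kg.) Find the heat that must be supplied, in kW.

Q = 524 kW

liquid -47.5→34.6 °C: 192.11 kJ/kg
vaporisation at 34.6 °C: 360 kJ/kg
vapour 34.6→160 °C: 175.56 kJ/kg
Δh = 192.11 + 360 + 175.56 = 727.67 kJ/kg
Q = ṁ·Δh = 43.17 kg/min × 727.67 kJ/kg = 31414 kJ/min
|Q| = 523.56 kW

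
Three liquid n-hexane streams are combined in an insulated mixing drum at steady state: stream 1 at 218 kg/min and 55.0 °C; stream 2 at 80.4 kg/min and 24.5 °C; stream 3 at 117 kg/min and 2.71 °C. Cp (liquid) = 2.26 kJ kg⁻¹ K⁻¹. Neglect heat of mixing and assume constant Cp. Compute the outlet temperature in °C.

No heat crosses the boundary, so H_out = H_in.
Σ ṁᵢCp,ᵢTᵢ = 218×2.26×55.0 + 80.4×2.26×24.5 + 117×2.26×2.71 = 32266
Σ ṁᵢCp,ᵢ = 218×2.26 + 80.4×2.26 + 117×2.26 = 938.8
T_out = 32266 / 938.8 = 34.369 °C

T_out = 34.4 °C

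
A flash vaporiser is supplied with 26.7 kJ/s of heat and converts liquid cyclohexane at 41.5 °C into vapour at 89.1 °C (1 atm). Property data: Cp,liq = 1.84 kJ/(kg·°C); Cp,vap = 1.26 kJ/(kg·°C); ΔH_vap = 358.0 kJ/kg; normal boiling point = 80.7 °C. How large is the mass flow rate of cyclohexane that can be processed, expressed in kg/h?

Δh = 1.84×(80.7−41.5) + 358.0 + 1.26×(89.1−80.7) = 440.71 kJ/kg
Q = 26.7 kJ/s = 26.7 kJ/s = 96120 kJ/h
ṁ = Q/Δh = 96120 / 440.71 = 218.1 kg/h

ṁ = 218 kg/h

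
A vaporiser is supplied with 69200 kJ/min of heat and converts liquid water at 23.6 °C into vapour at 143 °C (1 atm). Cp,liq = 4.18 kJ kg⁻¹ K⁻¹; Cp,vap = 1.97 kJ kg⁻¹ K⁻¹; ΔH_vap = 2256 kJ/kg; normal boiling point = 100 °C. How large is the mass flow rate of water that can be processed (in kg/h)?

Δh = 4.18×(100−23.6) + 2256 + 1.97×(143−100) = 2660.1 kJ/kg
Q = 69200 kJ/min = 1153.3 kJ/s = 4.152e+06 kJ/h
ṁ = Q/Δh = 4.152e+06 / 2660.1 = 1560.9 kg/h

ṁ = 1560 kg/h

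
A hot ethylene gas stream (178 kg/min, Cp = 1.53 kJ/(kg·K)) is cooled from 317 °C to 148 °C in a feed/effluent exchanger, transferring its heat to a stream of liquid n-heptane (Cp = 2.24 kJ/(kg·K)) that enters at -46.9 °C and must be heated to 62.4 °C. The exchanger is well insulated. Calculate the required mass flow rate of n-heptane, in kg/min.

ṁ_c = 188 kg/min

Heat released by hot stream: Q = 178 × 1.53 × (317 − 148) = 46025 kJ/min
Energy balance on cold side (adiabatic exchanger): Q = ṁ_c·Cp_c·(T_c,out − T_c,in)
ṁ_c = 46025 / [2.24 × (62.4 − -46.9)] = 187.99 kg/min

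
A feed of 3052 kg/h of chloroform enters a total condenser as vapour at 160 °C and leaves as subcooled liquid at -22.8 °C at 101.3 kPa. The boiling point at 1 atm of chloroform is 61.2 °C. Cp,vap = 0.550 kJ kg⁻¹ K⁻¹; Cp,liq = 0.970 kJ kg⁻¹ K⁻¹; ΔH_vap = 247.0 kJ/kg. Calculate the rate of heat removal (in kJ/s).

vapour 160→61.2 °C: -54.34 kJ/kg
condensation at 61.2 °C: -247 kJ/kg
liquid 61.2→-22.8 °C: -81.48 kJ/kg
Δh = -54.34 + -247 + -81.48 = -382.82 kJ/kg
Q = ṁ·Δh = 3052 kg/h × -382.82 kJ/kg = -1.1684e+06 kJ/h
|Q| = 324.55 kW

Q_c = 325 kJ/s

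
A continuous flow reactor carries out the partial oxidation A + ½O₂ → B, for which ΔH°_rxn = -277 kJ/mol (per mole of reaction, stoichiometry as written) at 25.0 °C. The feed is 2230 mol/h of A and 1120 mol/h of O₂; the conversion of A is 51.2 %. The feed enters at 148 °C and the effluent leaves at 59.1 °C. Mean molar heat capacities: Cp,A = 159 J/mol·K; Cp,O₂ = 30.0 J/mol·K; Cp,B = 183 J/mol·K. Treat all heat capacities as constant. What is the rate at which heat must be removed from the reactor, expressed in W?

Q_out = 97300 W

Extent of reaction ξ = 0.512 × 2230 = 1141.8 mol/h
Reaction term: ξ·ΔH°_rxn = 1141.8 × -277 = -316270 kJ/h
Sensible, feed 148→25 °C: -47745 kJ/h
Outlet flows (mol/h): A 1088.2, O₂ 549.12, B 1141.8
Sensible, products 25→59.1 °C: 13587 kJ/h
Q = ΔH = -350430 kJ/h = -97.34 kW
Heat removed = 97340 W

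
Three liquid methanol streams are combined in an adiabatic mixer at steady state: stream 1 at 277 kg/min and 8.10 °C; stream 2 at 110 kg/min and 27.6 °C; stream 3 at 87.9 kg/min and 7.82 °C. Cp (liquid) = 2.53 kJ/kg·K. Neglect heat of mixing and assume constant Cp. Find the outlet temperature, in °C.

Energy balance with Q = 0: Σ ṁᵢCp,ᵢ(T_out − Tᵢ) = 0
Σ ṁᵢCp,ᵢTᵢ = 277×2.53×8.10 + 110×2.53×27.6 + 87.9×2.53×7.82 = 15097
Σ ṁᵢCp,ᵢ = 277×2.53 + 110×2.53 + 87.9×2.53 = 1201.5
T_out = 15097 / 1201.5 = 12.565 °C

T_out = 12.6 °C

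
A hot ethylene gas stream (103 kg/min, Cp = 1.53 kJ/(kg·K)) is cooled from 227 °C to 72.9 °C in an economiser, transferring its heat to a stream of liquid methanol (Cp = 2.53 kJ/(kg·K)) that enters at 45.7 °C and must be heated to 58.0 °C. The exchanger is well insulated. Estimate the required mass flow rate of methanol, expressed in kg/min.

ṁ_c = 780 kg/min

Heat released by hot stream: Q = 103 × 1.53 × (227 − 72.9) = 24285 kJ/min
Energy balance on cold side (adiabatic exchanger): Q = ṁ_c·Cp_c·(T_c,out − T_c,in)
ṁ_c = 24285 / [2.53 × (58.0 − 45.7)] = 780.38 kg/min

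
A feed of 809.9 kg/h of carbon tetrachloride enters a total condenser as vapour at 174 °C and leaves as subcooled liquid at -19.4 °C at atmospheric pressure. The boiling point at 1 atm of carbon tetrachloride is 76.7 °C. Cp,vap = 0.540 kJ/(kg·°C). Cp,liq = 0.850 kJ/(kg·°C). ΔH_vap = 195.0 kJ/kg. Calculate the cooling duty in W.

vapour 174→76.7 °C: -52.542 kJ/kg
condensation at 76.7 °C: -195 kJ/kg
liquid 76.7→-19.4 °C: -81.685 kJ/kg
Δh = -52.542 + -195 + -81.685 = -329.23 kJ/kg
Q = ṁ·Δh = 809.9 kg/h × -329.23 kJ/kg = -266640 kJ/h
|Q| = 74.067 kW = 74067 W

Q_c = 74100 W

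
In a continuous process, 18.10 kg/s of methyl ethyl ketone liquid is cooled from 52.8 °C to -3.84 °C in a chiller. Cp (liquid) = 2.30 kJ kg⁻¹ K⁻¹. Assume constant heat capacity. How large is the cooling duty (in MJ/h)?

Q = ṁ·Cp·ΔT = 18.10 × 2.30 × (-3.84 − 52.8) = -2357.9 kJ/s
Cooling duty = 8488.5 MJ/h

Q_c = 8490 MJ/h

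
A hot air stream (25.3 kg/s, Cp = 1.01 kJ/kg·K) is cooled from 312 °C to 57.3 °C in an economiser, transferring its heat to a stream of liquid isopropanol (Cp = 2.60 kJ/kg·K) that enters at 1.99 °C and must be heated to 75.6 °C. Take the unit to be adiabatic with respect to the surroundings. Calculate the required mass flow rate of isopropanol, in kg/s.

ṁ_c = 34.0 kg/s

Heat released by hot stream: Q = 25.3 × 1.01 × (312 − 57.3) = 6508.3 kJ/s
Energy balance on cold side (adiabatic exchanger): Q = ṁ_c·Cp_c·(T_c,out − T_c,in)
ṁ_c = 6508.3 / [2.60 × (75.6 − 1.99)] = 34.006 kg/s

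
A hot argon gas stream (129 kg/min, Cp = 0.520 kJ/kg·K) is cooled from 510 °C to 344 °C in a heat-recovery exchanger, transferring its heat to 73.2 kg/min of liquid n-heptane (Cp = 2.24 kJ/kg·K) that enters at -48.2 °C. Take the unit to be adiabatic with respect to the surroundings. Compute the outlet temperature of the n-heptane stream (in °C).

Heat released by hot stream: Q = 129 × 0.520 × (510 − 344) = 11135 kJ/min
Energy balance on cold side (adiabatic exchanger): Q = ṁ_c·Cp_c·(T_c,out − T_c,in)
T_c,out = -48.2 + 11135/(73.2 × 2.24) = 19.711 °C

T_c,out = 19.7 °C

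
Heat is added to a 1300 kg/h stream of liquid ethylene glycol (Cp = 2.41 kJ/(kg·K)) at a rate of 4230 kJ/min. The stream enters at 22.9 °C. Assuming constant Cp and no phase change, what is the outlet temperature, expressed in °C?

T_out = 104 °C

Q = 4230 kJ/min = 253800 kJ/h
ΔT = Q/(ṁ·Cp) = 253800/(1300×2.41) = 81.009 K
T_out = 22.9 + 81.009 = 103.91 °C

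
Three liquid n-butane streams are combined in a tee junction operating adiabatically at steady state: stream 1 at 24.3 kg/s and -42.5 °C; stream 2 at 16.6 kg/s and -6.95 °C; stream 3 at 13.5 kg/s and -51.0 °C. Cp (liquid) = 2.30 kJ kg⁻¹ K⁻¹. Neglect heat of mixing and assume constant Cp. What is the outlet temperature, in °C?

T_out = -33.8 °C

Energy balance with Q = 0: Σ ṁᵢCp,ᵢ(T_out − Tᵢ) = 0
T_out = Σ ṁᵢCp,ᵢTᵢ / Σ ṁᵢCp,ᵢ
      = -4224.2 / 125.12 = -33.761 °C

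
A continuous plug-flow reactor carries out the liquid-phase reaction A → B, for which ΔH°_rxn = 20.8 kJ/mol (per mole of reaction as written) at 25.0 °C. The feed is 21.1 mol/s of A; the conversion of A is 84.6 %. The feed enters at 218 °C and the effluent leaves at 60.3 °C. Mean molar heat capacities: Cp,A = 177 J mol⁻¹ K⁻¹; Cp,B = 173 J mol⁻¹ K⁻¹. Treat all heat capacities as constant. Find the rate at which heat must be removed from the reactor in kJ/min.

Extent of reaction ξ = 0.846 × 21.1 = 17.851 mol/s
Reaction term: ξ·ΔH°_rxn = 17.851 × 20.8 = 371.29 kJ/s
Sensible, feed 218→25 °C: -720.8 kJ/s
Outlet flows (mol/s): A 3.2494, B 17.851
Sensible, products 25→60.3 °C: 129.31 kJ/s
Q = ΔH = -220.19 kJ/s = -220.19 kW
Heat removed = 13211 kJ/min

Q_out = 13200 kJ/min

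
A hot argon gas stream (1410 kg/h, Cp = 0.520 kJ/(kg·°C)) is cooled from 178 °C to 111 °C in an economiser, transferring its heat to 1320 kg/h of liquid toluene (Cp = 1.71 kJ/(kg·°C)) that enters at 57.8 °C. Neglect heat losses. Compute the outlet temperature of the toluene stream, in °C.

Heat released by hot stream: Q = 1410 × 0.520 × (178 − 111) = 49124 kJ/h
Energy balance on cold side (adiabatic exchanger): Q = ṁ_c·Cp_c·(T_c,out − T_c,in)
T_c,out = 57.8 + 49124/(1320 × 1.71) = 79.563 °C

T_c,out = 79.6 °C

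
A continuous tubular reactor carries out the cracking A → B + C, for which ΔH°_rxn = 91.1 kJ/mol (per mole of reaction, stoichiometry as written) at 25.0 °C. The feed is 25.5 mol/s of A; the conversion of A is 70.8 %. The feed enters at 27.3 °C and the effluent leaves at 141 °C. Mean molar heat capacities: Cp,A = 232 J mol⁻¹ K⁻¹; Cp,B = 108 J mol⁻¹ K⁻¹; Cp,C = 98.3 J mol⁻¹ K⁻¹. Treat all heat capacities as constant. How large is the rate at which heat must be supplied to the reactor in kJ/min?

Q_in = 136000 kJ/min

Extent of reaction ξ = 0.708 × 25.5 = 18.054 mol/s
Reaction term: ξ·ΔH°_rxn = 18.054 × 91.1 = 1644.7 kJ/s
Sensible, feed 27.3→25 °C: -13.607 kJ/s
Outlet flows (mol/s): A 7.446, B 18.054, C 18.054
Sensible, products 25→141 °C: 632.43 kJ/s
Q = ΔH = 2263.5 kJ/s = 2263.5 kW
Heat supplied = 135810 kJ/min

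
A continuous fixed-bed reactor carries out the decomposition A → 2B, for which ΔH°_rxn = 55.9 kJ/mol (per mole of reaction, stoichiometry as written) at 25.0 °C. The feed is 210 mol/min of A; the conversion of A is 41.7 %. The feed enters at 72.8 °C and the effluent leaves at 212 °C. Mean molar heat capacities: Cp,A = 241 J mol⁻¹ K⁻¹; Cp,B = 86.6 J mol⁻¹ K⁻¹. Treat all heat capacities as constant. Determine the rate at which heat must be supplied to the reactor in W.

Q_in = 180000 W

Extent of reaction ξ = 0.417 × 210 = 87.57 mol/min
Reaction term: ξ·ΔH°_rxn = 87.57 × 55.9 = 4895.2 kJ/min
Sensible, feed 72.8→25 °C: -2419.2 kJ/min
Outlet flows (mol/min): A 122.43, B 175.14
Sensible, products 25→212 °C: 8353.8 kJ/min
Q = ΔH = 10830 kJ/min = 180.5 kW
Heat supplied = 180500 W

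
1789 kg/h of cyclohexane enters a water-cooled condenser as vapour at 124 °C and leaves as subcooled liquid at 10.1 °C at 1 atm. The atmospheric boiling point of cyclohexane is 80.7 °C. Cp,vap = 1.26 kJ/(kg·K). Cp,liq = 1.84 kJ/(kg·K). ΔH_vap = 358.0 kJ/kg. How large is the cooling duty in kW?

Q_c = 270 kW

vapour 124→80.7 °C: -54.558 kJ/kg
condensation at 80.7 °C: -358 kJ/kg
liquid 80.7→10.1 °C: -129.9 kJ/kg
Δh = -54.558 + -358 + -129.9 = -542.46 kJ/kg
Q = ṁ·Δh = 1789 kg/h × -542.46 kJ/kg = -970460 kJ/h
|Q| = 269.57 kW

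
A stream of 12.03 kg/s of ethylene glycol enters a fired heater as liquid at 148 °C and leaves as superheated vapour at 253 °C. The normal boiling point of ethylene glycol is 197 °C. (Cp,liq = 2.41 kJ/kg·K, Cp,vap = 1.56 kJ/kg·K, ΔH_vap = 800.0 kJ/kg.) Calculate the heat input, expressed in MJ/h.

Q = 43500 MJ/h

liquid 148→197 °C: 118.09 kJ/kg
vaporisation at 197 °C: 800 kJ/kg
vapour 197→253 °C: 87.36 kJ/kg
Δh = 118.09 + 800 + 87.36 = 1005.5 kJ/kg
Q = ṁ·Δh = 12.03 kg/s × 1005.5 kJ/kg = 12096 kJ/s
|Q| = 12096 kW = 43544 MJ/h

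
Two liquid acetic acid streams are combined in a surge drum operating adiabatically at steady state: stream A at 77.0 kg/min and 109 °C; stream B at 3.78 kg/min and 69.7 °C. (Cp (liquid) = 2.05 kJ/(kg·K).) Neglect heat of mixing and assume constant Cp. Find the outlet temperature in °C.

Adiabatic, steady state ⇒ Σ ṁᵢCp,ᵢ(T_out − Tᵢ) = 0
Σ ṁᵢCp,ᵢTᵢ = 77.0×2.05×109 + 3.78×2.05×69.7 = 17746
Σ ṁᵢCp,ᵢ = 77.0×2.05 + 3.78×2.05 = 165.6
T_out = 17746 / 165.6 = 107.16 °C

T_out = 107 °C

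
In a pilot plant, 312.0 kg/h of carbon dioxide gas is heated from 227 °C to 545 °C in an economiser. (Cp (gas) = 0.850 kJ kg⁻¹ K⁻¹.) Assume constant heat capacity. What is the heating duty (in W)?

Q = ṁ·Cp·ΔT = 312.0 × 0.850 × (545 − 227) = 84334 kJ/h
Converting: 84334 / 3600 s = 23.426 kW
Heating duty = 23426 W

Q = 23400 W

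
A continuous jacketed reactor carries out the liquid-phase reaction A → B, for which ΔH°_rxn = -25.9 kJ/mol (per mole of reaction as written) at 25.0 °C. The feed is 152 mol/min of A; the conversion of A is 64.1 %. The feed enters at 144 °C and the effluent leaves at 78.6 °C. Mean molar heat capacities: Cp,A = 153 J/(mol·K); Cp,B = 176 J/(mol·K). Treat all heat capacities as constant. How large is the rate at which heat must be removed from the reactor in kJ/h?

Extent of reaction ξ = 0.641 × 152 = 97.432 mol/min
Reaction term: ξ·ΔH°_rxn = 97.432 × -25.9 = -2523.5 kJ/min
Sensible, feed 144→25 °C: -2767.5 kJ/min
Outlet flows (mol/min): A 54.568, B 97.432
Sensible, products 25→78.6 °C: 1366.6 kJ/min
Q = ΔH = -3924.3 kJ/min = -65.405 kW
Heat removed = 235460 kJ/h

Q_out = 235000 kJ/h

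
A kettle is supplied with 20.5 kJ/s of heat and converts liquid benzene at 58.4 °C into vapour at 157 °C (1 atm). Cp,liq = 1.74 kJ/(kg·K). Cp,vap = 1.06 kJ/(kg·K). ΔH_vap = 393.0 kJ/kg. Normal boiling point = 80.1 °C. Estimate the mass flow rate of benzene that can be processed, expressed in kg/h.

ṁ = 144 kg/h

Δh = 1.74×(80.1−58.4) + 393.0 + 1.06×(157−80.1) = 512.27 kJ/kg
Q = 20.5 kJ/s = 20.5 kJ/s = 73800 kJ/h
ṁ = Q/Δh = 73800 / 512.27 = 144.06 kg/h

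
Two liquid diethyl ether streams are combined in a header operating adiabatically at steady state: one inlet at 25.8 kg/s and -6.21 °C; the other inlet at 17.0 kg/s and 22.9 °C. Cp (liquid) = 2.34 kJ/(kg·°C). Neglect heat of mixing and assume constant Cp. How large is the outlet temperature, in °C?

T_out = 5.35 °C

Energy balance with Q = 0: Σ ṁᵢCp,ᵢ(T_out − Tᵢ) = 0
Σ ṁᵢCp,ᵢTᵢ = 25.8×2.34×-6.21 + 17.0×2.34×22.9 = 536.05
Σ ṁᵢCp,ᵢ = 25.8×2.34 + 17.0×2.34 = 100.15
T_out = 536.05 / 100.15 = 5.3524 °C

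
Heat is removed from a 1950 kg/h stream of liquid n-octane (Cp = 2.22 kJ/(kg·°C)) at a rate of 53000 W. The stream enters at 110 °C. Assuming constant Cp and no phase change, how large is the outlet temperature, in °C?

T_out = 65.9 °C

Q = 53000 W = 190800 kJ/h
ΔT = Q/(ṁ·Cp) = 190800/(1950×2.22) = 44.075 K
T_out = 110 − 44.075 = 65.925 °C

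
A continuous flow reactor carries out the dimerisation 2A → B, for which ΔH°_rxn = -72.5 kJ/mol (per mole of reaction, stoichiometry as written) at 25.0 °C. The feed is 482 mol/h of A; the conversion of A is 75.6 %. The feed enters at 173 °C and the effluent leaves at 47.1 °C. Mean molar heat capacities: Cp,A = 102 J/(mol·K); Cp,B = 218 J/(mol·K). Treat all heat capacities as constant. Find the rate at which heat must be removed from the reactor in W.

Extent of reaction ξ = 0.756 × 482 / 2 = 182.2 mol/h
Reaction term: ξ·ΔH°_rxn = 182.2 × -72.5 = -13209 kJ/h
Sensible, feed 173→25 °C: -7276.3 kJ/h
Outlet flows (mol/h): A 117.61, B 182.2
Sensible, products 25→47.1 °C: 1142.9 kJ/h
Q = ΔH = -19343 kJ/h = -5.3729 kW
Heat removed = 5372.9 W

Q_out = 5370 W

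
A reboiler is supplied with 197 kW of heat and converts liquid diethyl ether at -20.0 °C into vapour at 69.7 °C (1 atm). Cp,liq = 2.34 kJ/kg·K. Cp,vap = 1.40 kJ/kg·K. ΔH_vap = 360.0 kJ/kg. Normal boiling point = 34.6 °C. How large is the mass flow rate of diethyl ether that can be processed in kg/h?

Δh = 2.34×(34.6−-20.0) + 360.0 + 1.40×(69.7−34.6) = 536.9 kJ/kg
Q = 197 kW = 197 kJ/s = 709200 kJ/h
ṁ = Q/Δh = 709200 / 536.9 = 1320.9 kg/h

ṁ = 1320 kg/h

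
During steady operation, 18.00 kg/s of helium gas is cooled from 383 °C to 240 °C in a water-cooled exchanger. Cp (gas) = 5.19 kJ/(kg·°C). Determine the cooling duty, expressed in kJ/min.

Q = ṁ·Cp·ΔT = 18.00 × 5.19 × (240 − 383) = -13359 kJ/s
Cooling duty = 801540 kJ/min

Q_c = 802000 kJ/min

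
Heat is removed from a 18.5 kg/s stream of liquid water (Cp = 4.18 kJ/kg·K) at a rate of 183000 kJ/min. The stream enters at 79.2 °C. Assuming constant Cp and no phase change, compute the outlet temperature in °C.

T_out = 39.8 °C

Q = 183000 kJ/min = 3050 kJ/s
ΔT = Q/(ṁ·Cp) = 3050/(18.5×4.18) = 39.441 K
T_out = 79.2 − 39.441 = 39.759 °C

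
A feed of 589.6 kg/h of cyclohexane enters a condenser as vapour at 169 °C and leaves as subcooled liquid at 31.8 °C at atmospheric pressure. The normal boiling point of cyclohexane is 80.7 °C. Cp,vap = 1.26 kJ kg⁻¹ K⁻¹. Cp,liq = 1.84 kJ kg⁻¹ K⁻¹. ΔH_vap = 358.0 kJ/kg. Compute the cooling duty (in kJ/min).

Q_c = 5500 kJ/min

vapour 169→80.7 °C: -111.26 kJ/kg
condensation at 80.7 °C: -358 kJ/kg
liquid 80.7→31.8 °C: -89.976 kJ/kg
Δh = -111.26 + -358 + -89.976 = -559.23 kJ/kg
Q = ṁ·Δh = 589.6 kg/h × -559.23 kJ/kg = -329720 kJ/h
|Q| = 91.59 kW = 5495.4 kJ/min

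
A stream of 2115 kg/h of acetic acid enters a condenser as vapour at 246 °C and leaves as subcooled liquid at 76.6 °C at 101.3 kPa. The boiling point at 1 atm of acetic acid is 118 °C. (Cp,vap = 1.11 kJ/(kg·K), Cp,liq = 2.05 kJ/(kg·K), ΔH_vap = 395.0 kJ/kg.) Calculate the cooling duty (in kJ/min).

vapour 246→118 °C: -142.08 kJ/kg
condensation at 118 °C: -395 kJ/kg
liquid 118→76.6 °C: -84.87 kJ/kg
Δh = -142.08 + -395 + -84.87 = -621.95 kJ/kg
Q = ṁ·Δh = 2115 kg/h × -621.95 kJ/kg = -1.3154e+06 kJ/h
|Q| = 365.4 kW = 21924 kJ/min

Q_c = 21900 kJ/min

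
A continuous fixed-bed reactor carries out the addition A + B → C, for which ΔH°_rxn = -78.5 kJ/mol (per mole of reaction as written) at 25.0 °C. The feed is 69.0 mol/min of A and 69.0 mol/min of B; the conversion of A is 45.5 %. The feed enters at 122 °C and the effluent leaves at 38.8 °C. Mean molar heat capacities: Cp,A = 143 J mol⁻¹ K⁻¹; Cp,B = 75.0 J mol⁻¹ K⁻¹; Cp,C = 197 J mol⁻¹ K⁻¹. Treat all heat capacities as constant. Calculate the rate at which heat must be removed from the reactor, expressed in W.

Q_out = 62100 W

Extent of reaction ξ = 0.455 × 69.0 = 31.395 mol/min
Reaction term: ξ·ΔH°_rxn = 31.395 × -78.5 = -2464.5 kJ/min
Sensible, feed 122→25 °C: -1459.1 kJ/min
Outlet flows (mol/min): A 37.605, B 37.605, C 31.395
Sensible, products 25→38.8 °C: 198.48 kJ/min
Q = ΔH = -3725.1 kJ/min = -62.085 kW
Heat removed = 62085 W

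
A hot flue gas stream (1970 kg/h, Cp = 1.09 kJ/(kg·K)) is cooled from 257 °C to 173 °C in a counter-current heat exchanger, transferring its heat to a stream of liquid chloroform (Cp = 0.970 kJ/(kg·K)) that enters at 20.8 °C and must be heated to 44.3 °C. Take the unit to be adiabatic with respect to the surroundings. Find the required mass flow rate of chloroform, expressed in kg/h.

Heat released by hot stream: Q = 1970 × 1.09 × (257 − 173) = 180370 kJ/h
Energy balance on cold side (adiabatic exchanger): Q = ṁ_c·Cp_c·(T_c,out − T_c,in)
ṁ_c = 180370 / [0.970 × (44.3 − 20.8)] = 7912.8 kg/h

ṁ_c = 7910 kg/h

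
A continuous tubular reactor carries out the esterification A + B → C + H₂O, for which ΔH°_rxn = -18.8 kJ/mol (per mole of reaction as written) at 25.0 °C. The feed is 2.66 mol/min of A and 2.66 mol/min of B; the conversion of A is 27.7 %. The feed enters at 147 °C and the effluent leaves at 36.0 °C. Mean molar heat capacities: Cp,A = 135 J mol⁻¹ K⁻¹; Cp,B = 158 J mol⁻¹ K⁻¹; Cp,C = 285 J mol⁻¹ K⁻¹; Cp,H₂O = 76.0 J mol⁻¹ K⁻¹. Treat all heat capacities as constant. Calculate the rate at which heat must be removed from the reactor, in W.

Extent of reaction ξ = 0.277 × 2.66 = 0.73682 mol/min
Reaction term: ξ·ΔH°_rxn = 0.73682 × -18.8 = -13.852 kJ/min
Sensible, feed 147→25 °C: -95.084 kJ/min
Outlet flows (mol/min): A 1.9232, B 1.9232, C 0.73682, H₂O 0.73682
Sensible, products 25→36.0 °C: 9.1243 kJ/min
Q = ΔH = -99.812 kJ/min = -1.6635 kW
Heat removed = 1663.5 W

Q_out = 1660 W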